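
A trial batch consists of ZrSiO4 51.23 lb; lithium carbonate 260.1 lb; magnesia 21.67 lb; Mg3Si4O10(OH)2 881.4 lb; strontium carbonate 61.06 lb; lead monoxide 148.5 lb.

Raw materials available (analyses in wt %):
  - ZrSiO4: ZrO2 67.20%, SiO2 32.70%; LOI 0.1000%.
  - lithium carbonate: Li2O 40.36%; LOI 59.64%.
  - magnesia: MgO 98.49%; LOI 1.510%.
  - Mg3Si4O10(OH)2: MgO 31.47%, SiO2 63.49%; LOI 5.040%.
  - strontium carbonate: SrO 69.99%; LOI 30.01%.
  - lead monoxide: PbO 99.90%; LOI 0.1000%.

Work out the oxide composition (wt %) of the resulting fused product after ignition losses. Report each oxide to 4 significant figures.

Glass mass = 1206 lb (batch 1424 − LOI 218.4).
Composition: SrO 3.545%, ZrO2 2.856%, Li2O 8.708%, MgO 24.78%, PbO 12.31%, SiO2 47.81%

Each numeric step runs at full float precision at each step — mid-chain values are displayed (rounded to four significant figures) at each printed step — every reported value takes exactly one rounding. All derived quantities (net glass mass, six oxide percentages, the yield, LOI, totals) are rebuilt at full precision starting from the weights on 1206 lb of glass, as given in either problem or answer.
Per-oxide mass from batch:
  SrO: 61.06·0.6999 = 42.74 lb
  ZrO2: 51.23·0.6720 = 34.43 lb
  Li2O: 260.1·0.4036 = 105.0 lb
  MgO: 21.67·0.9849 + 881.4·0.3147 = 298.7 lb
  PbO: 148.5·0.9990 = 148.4 lb
  SiO2: 51.23·0.3270 + 881.4·0.6349 = 576.4 lb
LOI: 51.23·0.001000 + 260.1·0.5964 + 21.67·0.01510 + 881.4·0.05040 + 61.06·0.3001 + 148.5·0.001000 = 218.4 lb
Net of LOI, the glass mass = 1424 − 218.4 = 1206 lb (equal to the oxide-mass sum)
percent by weight: oxide/glass ×100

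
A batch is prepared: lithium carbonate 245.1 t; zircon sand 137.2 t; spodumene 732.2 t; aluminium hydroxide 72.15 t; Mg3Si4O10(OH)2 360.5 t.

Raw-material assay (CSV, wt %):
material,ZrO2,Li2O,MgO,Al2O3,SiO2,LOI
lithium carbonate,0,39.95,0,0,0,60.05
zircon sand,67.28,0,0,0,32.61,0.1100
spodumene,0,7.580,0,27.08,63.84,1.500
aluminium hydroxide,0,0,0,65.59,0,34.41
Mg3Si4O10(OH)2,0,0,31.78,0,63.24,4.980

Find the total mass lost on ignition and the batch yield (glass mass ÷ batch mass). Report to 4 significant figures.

LOI loss = 201.1 t; glass = 1346 t; yield = 87.00%

Every computation carries exact precision throughout; in-progress results are printed rounded to 4 significant digits across the worked steps. Exactly one rounding goes into every reported result. All derived quantities, including five oxide percentages, the totals, ignition loss, glass mass, yield, are computed from the batch weights for 1346 t of glass at full precision exactly as shown in problem or answer.
LOI of each material in turn:
  lithium carbonate: 245.1 × 0.6005 = 147.2 t
  zircon sand: 137.2 × 0.001100 = 0.1509 t
  spodumene: 732.2 × 0.01500 = 10.98 t
  aluminium hydroxide: 72.15 × 0.3441 = 24.83 t
  Mg3Si4O10(OH)2: 360.5 × 0.04980 = 17.95 t
Total LOI = 201.1 t
Glass = batch − LOI = 1547 − 201.1 = 1346 t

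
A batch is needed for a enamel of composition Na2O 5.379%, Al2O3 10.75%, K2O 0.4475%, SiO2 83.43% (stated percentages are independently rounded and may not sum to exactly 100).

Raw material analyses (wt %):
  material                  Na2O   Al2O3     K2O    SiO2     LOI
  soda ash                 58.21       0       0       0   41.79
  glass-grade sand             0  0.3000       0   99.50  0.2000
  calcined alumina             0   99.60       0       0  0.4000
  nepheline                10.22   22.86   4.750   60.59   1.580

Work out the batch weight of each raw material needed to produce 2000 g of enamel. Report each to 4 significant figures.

Intermediates are printed rounded off to 4 significant figures between the steps; every computation runs at full float precision from start to finish. Exactly one rounding goes into each reported result. All derived quantities, including yield, the totals, LOI, the four compositions, glass mass, are rebuilt from the weighed amounts per 2000 g of glass in full precision as they appear in question or answer.
Oxide-by-oxide targets in 2000 g enamel:
  Na2O: 5.379% × 2000 = 107.6 g
  Al2O3: 10.75% × 2000 = 215.0 g
  K2O: 0.4475% × 2000 = 8.950 g
  SiO2: 83.43% × 2000 = 1669 g
Verifying the oxide balance from the weights as reported, under the basis named above (summed amounts equal target values up to rounding of the answer):
  Na2O: 151.7·0.5821 + 188.4·0.1022 = 107.6 g (target 107.6 g)
  Al2O3: 1562·0.003000 + 167.9·0.9960 + 188.4·0.2286 = 215.0 g (target 215.0 g)
  K2O: 188.4·0.04750 = 8.949 g (target 8.950 g)
  SiO2: 1562·0.9950 + 188.4·0.6059 = 1668 g (target 1669 g)
Mass balance on the glass: batch total minus LOI = 2000 g (summing oxide targets gives 2000 g; versus the stated basis of 2000 g — a pure rounding effect).
Batch grand total — Σ batch = 2070 g; Σ batch·LOI gives LOI loss = 70.17 g; as yield: glass ÷ batch → 96.61%.

Batch per 2000 g enamel:
  soda ash: 151.7 g
  glass-grade sand: 1562 g
  calcined alumina: 167.9 g
  nepheline: 188.4 g
Total batch = 2070 g; LOI loss = 70.17 g; yield = 96.61%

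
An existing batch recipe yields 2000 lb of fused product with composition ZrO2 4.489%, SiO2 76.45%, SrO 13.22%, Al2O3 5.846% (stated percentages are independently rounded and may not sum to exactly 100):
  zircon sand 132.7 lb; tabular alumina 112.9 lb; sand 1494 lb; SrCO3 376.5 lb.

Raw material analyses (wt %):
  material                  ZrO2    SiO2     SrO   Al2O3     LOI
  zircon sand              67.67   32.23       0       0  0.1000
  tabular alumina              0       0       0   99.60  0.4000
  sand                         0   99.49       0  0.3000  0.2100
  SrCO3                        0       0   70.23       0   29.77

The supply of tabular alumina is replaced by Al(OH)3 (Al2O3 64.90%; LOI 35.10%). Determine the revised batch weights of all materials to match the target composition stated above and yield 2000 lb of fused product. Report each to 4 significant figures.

All internal work keeps full float precision in every operation; rounding to four significant figures governs each working value as displayed; a single rounding yields each reported value — derived quantities are rebuilt using the weight values at 2000 lb of glass in full float precision (the yield, LOI, totals, the four compositions, glass mass), as given in question or answer.
Oxide-by-oxide targets in 2000 lb fused product:
  ZrO2: 4.489% × 2000 = 89.78 lb
  SiO2: 76.45% × 2000 = 1529 lb
  SrO: 13.22% × 2000 = 264.4 lb
  Al2O3: 5.846% × 2000 = 116.9 lb
A balance pass over the oxides, using the reported weights, under the basis named above (delivered sums recover each target once rounding is allowed for):
  ZrO2: 132.7·0.6767 = 89.80 lb (target 89.78 lb)
  SiO2: 132.7·0.3223 + 1494·0.9949 = 1529 lb (target 1529 lb)
  SrO: 376.5·0.7023 = 264.4 lb (target 264.4 lb)
  Al2O3: 173.2·0.6490 + 1494·0.003000 = 116.9 lb (target 116.9 lb)
Auditing the glass mass value: batch Σ − ignition loss = 2000 lb (summing oxide targets gives 2000 lb; with the basis standing at 2000 lb — a pure rounding effect).
Batch grand total — Σ batch = 2176 lb; LOI loss = Σ batch·LOI = 176.1 lb; yield, glass over the total, = 91.91%.

Revised batch per 2000 lb fused product:
  zircon sand: 132.7 lb
  Al(OH)3: 173.2 lb
  sand: 1494 lb
  SrCO3: 376.5 lb
Total batch = 2176 lb; LOI loss = 176.1 lb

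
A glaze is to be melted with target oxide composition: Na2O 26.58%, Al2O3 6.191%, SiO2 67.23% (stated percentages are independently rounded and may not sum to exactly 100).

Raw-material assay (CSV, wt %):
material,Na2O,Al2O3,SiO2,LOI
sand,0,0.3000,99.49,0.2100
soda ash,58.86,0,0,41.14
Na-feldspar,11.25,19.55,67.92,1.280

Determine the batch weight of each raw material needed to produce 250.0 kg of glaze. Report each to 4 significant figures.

In-progress results appear, rounded to four significant digits, at each printed step. The whole derivation runs at full precision from first step to last — a single rounding finalizes each reported figure; all derived quantities are recomputed using the weight values on 250.0 kg of glass in full precision (three oxide percentages, yield, net glass mass, LOI, the totals), as set out in either problem or answer.
Per-oxide target masses for 250.0 kg glaze:
  Na2O: 26.58% × 250.0 = 66.45 kg
  Al2O3: 6.191% × 250.0 = 15.48 kg
  SiO2: 67.23% × 250.0 = 168.1 kg
Checking each oxide sum given the weights on record, relative to the basis at hand (oxide sums agree with the targets modulo rounding of the values):
  Na2O: 98.10·0.5886 + 77.39·0.1125 = 66.45 kg (target 66.45 kg)
  Al2O3: 116.1·0.003000 + 77.39·0.1955 = 15.48 kg (target 15.48 kg)
  SiO2: 116.1·0.9949 + 77.39·0.6792 = 168.1 kg (target 168.1 kg)
Glass-mass bookkeeping: whole batch net of LOI = 250.0 kg (the Σ of target masses is 250.0 kg; stated basis 250.0 kg — differing by rounding only).
Summing the batch: Σ batch = 291.6 kg; the LOI term Σ batch·LOI equals 41.59 kg; yield: glass divided by total = 85.74%.

Batch per 250.0 kg glaze:
  sand: 116.1 kg
  soda ash: 98.10 kg
  Na-feldspar: 77.39 kg
Total batch = 291.6 kg; LOI loss = 41.59 kg; yield = 85.74%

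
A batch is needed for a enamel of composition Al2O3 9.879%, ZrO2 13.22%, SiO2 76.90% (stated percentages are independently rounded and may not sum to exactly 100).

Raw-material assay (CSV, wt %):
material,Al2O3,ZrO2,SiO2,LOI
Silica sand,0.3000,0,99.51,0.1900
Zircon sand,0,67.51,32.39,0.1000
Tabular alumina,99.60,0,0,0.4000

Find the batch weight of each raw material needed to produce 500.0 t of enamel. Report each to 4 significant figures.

Batch per 500.0 t enamel:
  Silica sand: 354.5 t
  Zircon sand: 97.91 t
  Tabular alumina: 48.53 t
Total batch = 500.9 t; LOI loss = 0.9656 t; yield = 99.81%

Values along the way are printed (rounded to four significant digits) across the worked steps; all arithmetic maintains full precision at every stage — a single rounding yields every reported result. The derived quantities are re-derived from the weighed amounts for 500.0 t of glass at exact precision (LOI, glass mass, three oxide percentages, the totals, yield) as given in problem or answer.
Target oxide masses per 500.0 t enamel:
  Al2O3: 9.879% × 500.0 = 49.40 t
  ZrO2: 13.22% × 500.0 = 66.10 t
  SiO2: 76.90% × 500.0 = 384.5 t
Mass-balance tally per oxide using the reported weights, at the basis given (each sum matches its target mass inside rounding margins):
  Al2O3: 354.5·0.003000 + 48.53·0.9960 = 49.40 t (target 49.40 t)
  ZrO2: 97.91·0.6751 = 66.10 t (target 66.10 t)
  SiO2: 354.5·0.9951 + 97.91·0.3239 = 384.5 t (target 384.5 t)
Glass-mass bookkeeping: net batch after ignition = 500.0 t (the targets, summed, come to 500.0 t; stated basis 500.0 t — a pure rounding effect).
Adding the batch up: Σ batch = 500.9 t; LOI removed, Σ of batch·LOI: 0.9656 t; the yield ratio, glass ÷ batch: 99.81%.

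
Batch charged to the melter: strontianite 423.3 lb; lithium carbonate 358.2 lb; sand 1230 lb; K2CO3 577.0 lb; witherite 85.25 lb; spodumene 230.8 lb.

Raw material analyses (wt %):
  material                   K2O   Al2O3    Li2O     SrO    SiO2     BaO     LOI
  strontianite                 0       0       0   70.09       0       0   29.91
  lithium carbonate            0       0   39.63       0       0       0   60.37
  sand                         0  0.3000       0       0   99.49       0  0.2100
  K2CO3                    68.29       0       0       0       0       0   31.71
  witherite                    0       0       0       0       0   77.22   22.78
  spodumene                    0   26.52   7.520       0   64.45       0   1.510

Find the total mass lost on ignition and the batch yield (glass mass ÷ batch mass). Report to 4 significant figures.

Values along the way are displayed rounded to four significant figures within the worked lines. Each numeric step holds exact precision at each step; every reported figure is rounded a single time. Derived quantities, including ignition loss, the totals, yield, net glass mass, six oxide percentages, are carried using the weight values on 2353 lb of glass at exact precision as quoted within problem or answer.
LOI of each material in turn:
  strontianite: 423.3 × 0.2991 = 126.6 lb
  lithium carbonate: 358.2 × 0.6037 = 216.2 lb
  sand: 1230 × 0.002100 = 2.583 lb
  K2CO3: 577.0 × 0.3171 = 183.0 lb
  witherite: 85.25 × 0.2278 = 19.42 lb
  spodumene: 230.8 × 0.01510 = 3.485 lb
Total LOI = 551.3 lb
Glass = batch − LOI = 2905 − 551.3 = 2353 lb

LOI loss = 551.3 lb; glass = 2353 lb; yield = 81.02%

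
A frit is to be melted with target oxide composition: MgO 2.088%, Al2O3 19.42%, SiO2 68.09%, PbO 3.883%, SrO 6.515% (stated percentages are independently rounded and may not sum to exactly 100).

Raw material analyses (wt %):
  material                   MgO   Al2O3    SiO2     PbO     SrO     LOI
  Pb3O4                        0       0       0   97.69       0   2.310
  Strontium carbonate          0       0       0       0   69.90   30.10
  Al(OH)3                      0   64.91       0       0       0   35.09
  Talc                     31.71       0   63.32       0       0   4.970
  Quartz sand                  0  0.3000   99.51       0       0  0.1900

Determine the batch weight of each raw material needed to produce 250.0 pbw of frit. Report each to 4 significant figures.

Batch per 250.0 pbw frit:
  Pb3O4: 9.937 pbw
  Strontium carbonate: 23.30 pbw
  Al(OH)3: 74.05 pbw
  Talc: 16.46 pbw
  Quartz sand: 160.6 pbw
Total batch = 284.3 pbw; LOI loss = 34.35 pbw; yield = 87.92%

Each numeric step maintains exact precision end to end — working values are displayed, rounded to 4 significant digits, on the page. A single rounding completes each reported result — all derived quantities are rebuilt at full float precision (the totals, ignition loss, the yield, five oxide percentages, net glass mass) starting from the weights for 250.0 pbw of glass, exactly as shown in either problem or answer.
The oxide mass targets at 250.0 pbw frit:
  MgO: 2.088% × 250.0 = 5.220 pbw
  Al2O3: 19.42% × 250.0 = 48.55 pbw
  SiO2: 68.09% × 250.0 = 170.2 pbw
  PbO: 3.883% × 250.0 = 9.708 pbw
  SrO: 6.515% × 250.0 = 16.29 pbw
Mass-balance tally per oxide applying the batch weights above, at the basis given (sum by sum, the targets are met within answer rounding):
  MgO: 16.46·0.3171 = 5.219 pbw (target 5.220 pbw)
  Al2O3: 74.05·0.6491 + 160.6·0.003000 = 48.55 pbw (target 48.55 pbw)
  SiO2: 16.46·0.6332 + 160.6·0.9951 = 170.2 pbw (target 170.2 pbw)
  PbO: 9.937·0.9769 = 9.707 pbw (target 9.708 pbw)
  SrO: 23.30·0.6990 = 16.29 pbw (target 16.29 pbw)
Consistency of the glass mass: the batch minus its LOI: 250.0 pbw (the Σ of target masses is 250.0 pbw; against the stated basis, 250.0 pbw — deltas are rounding alone).
Summing the batch: Σ batch = 284.3 pbw; LOI removed, Σ of batch·LOI: 34.35 pbw; yield = glass ÷ total batch = 87.92%.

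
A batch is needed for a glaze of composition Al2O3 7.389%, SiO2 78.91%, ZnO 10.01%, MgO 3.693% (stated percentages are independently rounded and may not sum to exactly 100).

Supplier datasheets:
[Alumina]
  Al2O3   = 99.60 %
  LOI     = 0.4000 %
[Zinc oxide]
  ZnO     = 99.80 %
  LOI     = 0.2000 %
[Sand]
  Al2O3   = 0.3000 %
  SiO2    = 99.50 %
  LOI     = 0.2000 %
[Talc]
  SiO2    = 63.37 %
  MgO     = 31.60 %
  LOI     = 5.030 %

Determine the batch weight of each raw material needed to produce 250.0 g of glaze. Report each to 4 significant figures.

Working values are printed, rounded to four significant figures, on the page; exact precision is maintained through the solve. Every reported number is rounded exactly once; the derived quantities (four oxide percentages, net glass mass, the totals, LOI, yield) are recomputed starting from the weights at 250.0 g of glass in exact precision, as they appear in problem or answer.
The oxide mass targets at 250.0 g glaze:
  Al2O3: 7.389% × 250.0 = 18.47 g
  SiO2: 78.91% × 250.0 = 197.3 g
  ZnO: 10.01% × 250.0 = 25.02 g
  MgO: 3.693% × 250.0 = 9.232 g
Checking each oxide sum from the weights as reported, on the stated basis (each sum matches its target mass once rounding is allowed for):
  Al2O3: 18.01·0.9960 + 179.7·0.003000 = 18.48 g (target 18.47 g)
  SiO2: 179.7·0.9950 + 29.22·0.6337 = 197.3 g (target 197.3 g)
  ZnO: 25.08·0.9980 = 25.03 g (target 25.02 g)
  MgO: 29.22·0.3160 = 9.234 g (target 9.232 g)
Glass mass check: Σ batch − LOI loss = 250.1 g (per-oxide target masses sum to 250.0 g; versus the stated basis of 250.0 g — rounding explains the deltas).
Total batch = Σ batch = 252.0 g; ignition loss, Σ(batch × LOI) = 1.951 g; yield: glass divided by total = 99.23%.

Batch per 250.0 g glaze:
  Alumina: 18.01 g
  Zinc oxide: 25.08 g
  Sand: 179.7 g
  Talc: 29.22 g
Total batch = 252.0 g; LOI loss = 1.951 g; yield = 99.23%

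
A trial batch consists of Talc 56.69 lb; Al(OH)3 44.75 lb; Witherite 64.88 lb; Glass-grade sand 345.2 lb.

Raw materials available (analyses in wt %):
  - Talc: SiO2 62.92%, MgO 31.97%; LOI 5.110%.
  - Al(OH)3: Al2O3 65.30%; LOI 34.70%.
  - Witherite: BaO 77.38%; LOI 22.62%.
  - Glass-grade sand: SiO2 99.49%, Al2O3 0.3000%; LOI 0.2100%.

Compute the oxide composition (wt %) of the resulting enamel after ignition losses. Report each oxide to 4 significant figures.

Glass mass = 477.7 lb (batch 511.5 − LOI 33.83).
Composition: SiO2 79.36%, BaO 10.51%, Al2O3 6.334%, MgO 3.794%

The intermediate values appear (rounded to four significant digits) in the printout. The whole derivation keeps full precision in every operation. A single rounding completes every reported result; derived quantities, which include totals, glass mass, yield, ignition loss, the four compositions, are carried at full float precision, as set out in problem or answer, starting from the weights per 477.7 lb of glass.
Mass of each oxide from the mix:
  SiO2: 56.69·0.6292 + 345.2·0.9949 = 379.1 lb
  BaO: 64.88·0.7738 = 50.20 lb
  Al2O3: 44.75·0.6530 + 345.2·0.003000 = 30.26 lb
  MgO: 56.69·0.3197 = 18.12 lb
LOI: 56.69·0.05110 + 44.75·0.3470 + 64.88·0.2262 + 345.2·0.002100 = 33.83 lb
Resulting glass, batch − LOI: 511.5 − 33.83 = 477.7 lb (= Σ oxide masses)
each oxide over glass, ×100, is wt %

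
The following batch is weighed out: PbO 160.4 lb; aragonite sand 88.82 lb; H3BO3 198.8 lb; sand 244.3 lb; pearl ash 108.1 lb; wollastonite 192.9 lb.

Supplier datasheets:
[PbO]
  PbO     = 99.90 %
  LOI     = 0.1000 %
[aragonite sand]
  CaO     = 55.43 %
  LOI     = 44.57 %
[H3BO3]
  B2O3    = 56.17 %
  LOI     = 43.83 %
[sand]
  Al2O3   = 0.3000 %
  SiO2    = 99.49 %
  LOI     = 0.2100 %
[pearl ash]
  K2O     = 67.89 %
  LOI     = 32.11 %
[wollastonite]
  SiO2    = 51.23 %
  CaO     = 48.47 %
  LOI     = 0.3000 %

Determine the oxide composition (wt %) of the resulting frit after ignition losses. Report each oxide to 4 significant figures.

Glass mass = 830.6 lb (batch 993.3 − LOI 162.7).
Composition: Al2O3 0.08823%, PbO 19.29%, B2O3 13.44%, SiO2 41.16%, CaO 17.18%, K2O 8.835%

The working math maintains full float precision at all times. In-progress results are displayed, rounded to four significant figures, in the printout. Each reported value is rounded only once — derived quantities are re-derived from the batch weights per 830.6 lb of glass in full precision (six oxide percentages, net glass mass, yield, ignition loss, totals) as they appear in problem or answer.
What the batch supplies per oxide:
  Al2O3: 244.3·0.003000 = 0.7329 lb
  PbO: 160.4·0.9990 = 160.2 lb
  B2O3: 198.8·0.5617 = 111.7 lb
  SiO2: 244.3·0.9949 + 192.9·0.5123 = 341.9 lb
  CaO: 88.82·0.5543 + 192.9·0.4847 = 142.7 lb
  K2O: 108.1·0.6789 = 73.39 lb
LOI: 160.4·0.001000 + 88.82·0.4457 + 198.8·0.4383 + 244.3·0.002100 + 108.1·0.3211 + 192.9·0.003000 = 162.7 lb
Net of LOI, the glass mass = 993.3 − 162.7 = 830.6 lb (matching Σ of the oxides)
percent share: oxide ÷ glass, ×100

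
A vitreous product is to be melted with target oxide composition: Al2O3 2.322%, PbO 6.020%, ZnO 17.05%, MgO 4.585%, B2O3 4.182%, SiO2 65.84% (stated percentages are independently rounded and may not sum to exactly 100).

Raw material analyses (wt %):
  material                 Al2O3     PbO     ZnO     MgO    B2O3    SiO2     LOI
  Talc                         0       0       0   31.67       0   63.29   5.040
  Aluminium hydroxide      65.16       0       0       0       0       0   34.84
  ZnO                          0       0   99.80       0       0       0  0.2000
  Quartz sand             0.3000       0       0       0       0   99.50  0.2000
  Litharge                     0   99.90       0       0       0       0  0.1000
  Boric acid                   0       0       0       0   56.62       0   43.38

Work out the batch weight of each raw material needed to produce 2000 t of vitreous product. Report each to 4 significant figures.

Batch per 2000 t vitreous product:
  Talc: 289.5 t
  Aluminium hydroxide: 66.03 t
  ZnO: 341.7 t
  Quartz sand: 1139 t
  Litharge: 120.5 t
  Boric acid: 147.7 t
Total batch = 2104 t; LOI loss = 104.7 t; yield = 95.02%

Rounding to 4 significant figures applies to each in-between result as shown — every computation maintains exact precision end to end — exactly one rounding lands on each reported figure. Derived quantities, which include totals, the six compositions, yield, ignition loss, net glass mass, are rebuilt at full precision, as quoted within either problem or answer, starting from the weights per 2000 t of glass.
Per-oxide target masses for 2000 t vitreous product:
  Al2O3: 2.322% × 2000 = 46.44 t
  PbO: 6.020% × 2000 = 120.4 t
  ZnO: 17.05% × 2000 = 341.0 t
  MgO: 4.585% × 2000 = 91.70 t
  B2O3: 4.182% × 2000 = 83.64 t
  SiO2: 65.84% × 2000 = 1317 t
Checking each oxide sum applying the batch weights above, at the basis given (delivered sums recover each target once rounding is allowed for):
  Al2O3: 66.03·0.6516 + 1139·0.003000 = 46.44 t (target 46.44 t)
  PbO: 120.5·0.9990 = 120.4 t (target 120.4 t)
  ZnO: 341.7·0.9980 = 341.0 t (target 341.0 t)
  MgO: 289.5·0.3167 = 91.68 t (target 91.70 t)
  B2O3: 147.7·0.5662 = 83.63 t (target 83.64 t)
  SiO2: 289.5·0.6329 + 1139·0.9950 = 1317 t (target 1317 t)
Glass-mass bookkeeping: batch total minus LOI = 2000 t (per-oxide target masses sum to 2000 t; basis as stated: 2000 t — any gap is answer rounding).
Adding the batch up: Σ batch = 2104 t; ignition loss, Σ(batch × LOI) = 104.7 t; yield = glass ÷ total batch = 95.02%.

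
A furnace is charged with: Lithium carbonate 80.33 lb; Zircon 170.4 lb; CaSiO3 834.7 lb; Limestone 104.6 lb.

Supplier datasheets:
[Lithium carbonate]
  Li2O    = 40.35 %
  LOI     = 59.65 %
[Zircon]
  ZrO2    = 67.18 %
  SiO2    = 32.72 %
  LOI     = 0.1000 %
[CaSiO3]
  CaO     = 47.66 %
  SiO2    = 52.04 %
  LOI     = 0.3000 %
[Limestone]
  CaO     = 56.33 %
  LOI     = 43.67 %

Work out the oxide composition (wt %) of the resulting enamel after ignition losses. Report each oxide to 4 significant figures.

All arithmetic runs at full precision at every stage — the intermediate values are displayed rounded to four significant figures across the worked steps. Every reported figure is rounded exactly once. Derived quantities (totals, yield, net glass mass, LOI, the four compositions) are carried starting from the weights on 1094 lb of glass in full float precision, exactly as shown in problem or answer.
What the batch supplies per oxide:
  CaO: 834.7·0.4766 + 104.6·0.5633 = 456.7 lb
  ZrO2: 170.4·0.6718 = 114.5 lb
  SiO2: 170.4·0.3272 + 834.7·0.5204 = 490.1 lb
  Li2O: 80.33·0.4035 = 32.41 lb
LOI: 80.33·0.5965 + 170.4·0.001000 + 834.7·0.003000 + 104.6·0.4367 = 96.27 lb
Net of LOI, the glass mass = 1190 − 96.27 = 1094 lb (matching Σ of the oxides)
each wt % is 100 × oxide ÷ glass

Glass mass = 1094 lb (batch 1190 − LOI 96.27).
Composition: CaO 41.76%, ZrO2 10.47%, SiO2 44.81%, Li2O 2.963%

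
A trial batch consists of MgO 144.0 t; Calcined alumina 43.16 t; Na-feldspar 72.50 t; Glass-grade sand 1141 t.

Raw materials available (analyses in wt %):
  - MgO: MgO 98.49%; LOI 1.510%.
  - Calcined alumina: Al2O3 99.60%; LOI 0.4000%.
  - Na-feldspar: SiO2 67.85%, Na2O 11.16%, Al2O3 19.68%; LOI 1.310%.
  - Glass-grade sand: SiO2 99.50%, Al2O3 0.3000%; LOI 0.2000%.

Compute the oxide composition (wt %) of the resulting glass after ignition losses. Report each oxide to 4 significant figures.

All internal work holds full float precision end to end; intermediates are shown with 4-significant-digit rounding within the worked lines — exactly one rounding goes into every reported value — the derived quantities are recomputed in full precision (LOI, the yield, the four compositions, totals, net glass mass) starting from the weights on 1395 t of glass, as set out in the problem or answer text.
Delivered oxide masses:
  SiO2: 72.50·0.6785 + 1141·0.9950 = 1184 t
  MgO: 144.0·0.9849 = 141.8 t
  Na2O: 72.50·0.1116 = 8.091 t
  Al2O3: 43.16·0.9960 + 72.50·0.1968 + 1141·0.003000 = 60.68 t
LOI: 144.0·0.01510 + 43.16·0.004000 + 72.50·0.01310 + 1141·0.002000 = 5.579 t
Resulting glass, batch − LOI: 1401 − 5.579 = 1395 t (consistent with Σ oxide mass)
oxide / glass × 100 gives the wt %

Glass mass = 1395 t (batch 1401 − LOI 5.579).
Composition: SiO2 84.90%, MgO 10.17%, Na2O 0.5800%, Al2O3 4.349%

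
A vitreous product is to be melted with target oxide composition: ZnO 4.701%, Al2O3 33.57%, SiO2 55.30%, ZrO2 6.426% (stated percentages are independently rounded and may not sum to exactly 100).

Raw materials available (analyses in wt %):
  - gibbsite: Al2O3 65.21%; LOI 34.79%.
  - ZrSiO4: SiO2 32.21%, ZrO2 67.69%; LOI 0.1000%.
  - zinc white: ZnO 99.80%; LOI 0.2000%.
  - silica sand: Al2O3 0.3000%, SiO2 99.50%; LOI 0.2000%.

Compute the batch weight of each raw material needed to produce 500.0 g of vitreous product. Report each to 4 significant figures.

Batch per 500.0 g vitreous product:
  gibbsite: 256.2 g
  ZrSiO4: 47.47 g
  zinc white: 23.55 g
  silica sand: 262.5 g
Total batch = 589.7 g; LOI loss = 89.75 g; yield = 84.78%

Every computation keeps exact precision all the way through. Intermediates are printed rounded to 4 significant digits across the worked steps. Each reported number takes just one rounding; the derived quantities are recomputed starting from the weights at 500.0 g of glass in exact precision (the yield, totals, net glass mass, LOI, the four compositions), as given in either problem or answer.
Target oxide masses per 500.0 g vitreous product:
  ZnO: 4.701% × 500.0 = 23.50 g
  Al2O3: 33.57% × 500.0 = 167.8 g
  SiO2: 55.30% × 500.0 = 276.5 g
  ZrO2: 6.426% × 500.0 = 32.13 g
Checking each oxide sum with the batch weights as given, versus the basis set out (every target is met by its sum net of answer rounding effects):
  ZnO: 23.55·0.9980 = 23.50 g (target 23.50 g)
  Al2O3: 256.2·0.6521 + 262.5·0.003000 = 167.9 g (target 167.8 g)
  SiO2: 47.47·0.3221 + 262.5·0.9950 = 276.5 g (target 276.5 g)
  ZrO2: 47.47·0.6769 = 32.13 g (target 32.13 g)
Glass-mass sanity pass: the batch minus its LOI: 500.0 g (per-oxide target masses sum to 500.0 g; basis as stated: 500.0 g — any gap is answer rounding).
Summing the batch: Σ batch = 589.7 g; loss to ignition Σ batch·LOI = 89.75 g; as yield: glass ÷ batch → 84.78%.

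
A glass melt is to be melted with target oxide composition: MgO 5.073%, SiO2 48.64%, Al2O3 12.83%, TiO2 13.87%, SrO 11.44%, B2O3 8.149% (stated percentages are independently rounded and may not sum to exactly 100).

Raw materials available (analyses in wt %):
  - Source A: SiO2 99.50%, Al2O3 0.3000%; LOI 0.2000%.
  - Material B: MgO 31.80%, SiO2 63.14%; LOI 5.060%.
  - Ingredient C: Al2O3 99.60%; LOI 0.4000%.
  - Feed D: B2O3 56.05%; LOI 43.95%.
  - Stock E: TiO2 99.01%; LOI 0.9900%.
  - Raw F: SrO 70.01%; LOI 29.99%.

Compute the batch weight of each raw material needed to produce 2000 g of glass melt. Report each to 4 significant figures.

Batch per 2000 g glass melt:
  Source A: 775.2 g
  Material B: 319.1 g
  Ingredient C: 255.3 g
  Feed D: 290.8 g
  Stock E: 280.2 g
  Raw F: 326.8 g
Total batch = 2247 g; LOI loss = 247.3 g; yield = 89.00%

Every computation maintains full float precision through the solve — intermediates are shown (rounded to 4 significant figures) at each printed step. Every reported value carries a single rounding; all derived quantities (glass mass, totals, yield, the six compositions, LOI) are re-derived using the weight values at 2000 g of glass at exact precision as set out in question or answer.
Oxide mass targets, per 2000 g glass melt:
  MgO: 5.073% × 2000 = 101.5 g
  SiO2: 48.64% × 2000 = 972.8 g
  Al2O3: 12.83% × 2000 = 256.6 g
  TiO2: 13.87% × 2000 = 277.4 g
  SrO: 11.44% × 2000 = 228.8 g
  B2O3: 8.149% × 2000 = 163.0 g
Mass-balance tally per oxide on the weights just shown, relative to the basis at hand (summed amounts equal target values modulo rounding of the values):
  MgO: 319.1·0.3180 = 101.5 g (target 101.5 g)
  SiO2: 775.2·0.9950 + 319.1·0.6314 = 972.8 g (target 972.8 g)
  Al2O3: 775.2·0.003000 + 255.3·0.9960 = 256.6 g (target 256.6 g)
  TiO2: 280.2·0.9901 = 277.4 g (target 277.4 g)
  SrO: 326.8·0.7001 = 228.8 g (target 228.8 g)
  B2O3: 290.8·0.5605 = 163.0 g (target 163.0 g)
Consistency of the glass mass: batch Σ − ignition loss = 2000 g (the targets, summed, come to 2000 g; versus the stated basis of 2000 g — deltas are rounding alone).
Summing the batch: Σ batch = 2247 g; LOI removed, Σ of batch·LOI: 247.3 g; as yield: glass ÷ batch → 89.00%.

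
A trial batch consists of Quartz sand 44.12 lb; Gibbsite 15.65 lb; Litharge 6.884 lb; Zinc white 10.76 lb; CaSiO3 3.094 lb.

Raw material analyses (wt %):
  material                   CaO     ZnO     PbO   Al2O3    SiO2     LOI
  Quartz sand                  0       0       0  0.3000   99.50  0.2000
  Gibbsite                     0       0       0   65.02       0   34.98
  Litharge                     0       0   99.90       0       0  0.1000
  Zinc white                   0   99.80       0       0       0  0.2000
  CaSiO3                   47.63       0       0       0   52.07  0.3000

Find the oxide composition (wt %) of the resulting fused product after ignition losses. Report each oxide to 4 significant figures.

The intermediate values appear, rounded to 4 significant figures, in the printout; the working math holds exact precision throughout. A single rounding yields every reported result — the derived quantities are carried at exact precision (glass mass, the totals, ignition loss, yield, the five compositions) using the weight values on 74.91 lb of glass, exactly as shown in question or answer.
Delivered oxide masses:
  CaO: 3.094·0.4763 = 1.474 lb
  ZnO: 10.76·0.9980 = 10.74 lb
  PbO: 6.884·0.9990 = 6.877 lb
  Al2O3: 44.12·0.003000 + 15.65·0.6502 = 10.31 lb
  SiO2: 44.12·0.9950 + 3.094·0.5207 = 45.51 lb
LOI: 44.12·0.002000 + 15.65·0.3498 + 6.884·0.001000 + 10.76·0.002000 + 3.094·0.003000 = 5.600 lb
Net of LOI, the glass mass = 80.51 − 5.600 = 74.91 lb (= the summed oxide contributions)
wt % = 100 × oxide mass / glass mass

Glass mass = 74.91 lb (batch 80.51 − LOI 5.600).
Composition: CaO 1.967%, ZnO 14.34%, PbO 9.181%, Al2O3 13.76%, SiO2 60.76%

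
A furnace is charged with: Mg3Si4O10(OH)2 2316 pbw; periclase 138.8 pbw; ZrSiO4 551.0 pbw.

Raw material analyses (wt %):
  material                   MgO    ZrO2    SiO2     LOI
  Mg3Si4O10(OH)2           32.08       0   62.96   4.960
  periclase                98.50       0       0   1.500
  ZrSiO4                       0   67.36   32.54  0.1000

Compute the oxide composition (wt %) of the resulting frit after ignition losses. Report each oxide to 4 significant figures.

Glass mass = 2888 pbw (batch 3006 − LOI 117.5).
Composition: MgO 30.46%, ZrO2 12.85%, SiO2 56.69%

Values along the way are shown rounded to four significant figures in the printout; every computation keeps exact precision at each step — exactly one rounding lands on each reported figure. All derived quantities are rebuilt starting from the weights at 2888 pbw of glass at full precision (the three compositions, net glass mass, totals, yield, LOI), as given in the problem or answer text.
Oxide-by-oxide delivered mass:
  MgO: 2316·0.3208 + 138.8·0.9850 = 879.7 pbw
  ZrO2: 551.0·0.6736 = 371.2 pbw
  SiO2: 2316·0.6296 + 551.0·0.3254 = 1637 pbw
LOI: 2316·0.04960 + 138.8·0.01500 + 551.0·0.001000 = 117.5 pbw
Glass mass = batch − LOI = 3006 − 117.5 = 2888 pbw (= the summed oxide contributions)
wt % = 100 × oxide mass / glass mass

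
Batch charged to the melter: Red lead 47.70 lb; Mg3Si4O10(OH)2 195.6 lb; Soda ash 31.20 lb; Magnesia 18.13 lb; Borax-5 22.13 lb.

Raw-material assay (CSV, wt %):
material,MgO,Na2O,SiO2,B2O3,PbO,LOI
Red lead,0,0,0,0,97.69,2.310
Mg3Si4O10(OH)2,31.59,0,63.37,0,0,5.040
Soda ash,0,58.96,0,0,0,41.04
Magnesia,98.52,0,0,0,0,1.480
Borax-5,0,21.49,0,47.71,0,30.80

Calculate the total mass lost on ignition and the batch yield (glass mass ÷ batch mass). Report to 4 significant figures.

The working math maintains exact precision end to end; values along the way are displayed rounded to 4 significant digits at each printed step; a single rounding finalizes every reported figure; all derived quantities (the yield, the totals, five oxide percentages, ignition loss, net glass mass) are rebuilt starting from the weights on 283.9 lb of glass at exact precision, exactly as shown in the problem or the answer.
Loss on ignition, line by line:
  Red lead: 47.70 × 0.02310 = 1.102 lb
  Mg3Si4O10(OH)2: 195.6 × 0.05040 = 9.858 lb
  Soda ash: 31.20 × 0.4104 = 12.80 lb
  Magnesia: 18.13 × 0.01480 = 0.2683 lb
  Borax-5: 22.13 × 0.3080 = 6.816 lb
Total LOI = 30.85 lb
Glass = batch − LOI = 314.8 − 30.85 = 283.9 lb

LOI loss = 30.85 lb; glass = 283.9 lb; yield = 90.20%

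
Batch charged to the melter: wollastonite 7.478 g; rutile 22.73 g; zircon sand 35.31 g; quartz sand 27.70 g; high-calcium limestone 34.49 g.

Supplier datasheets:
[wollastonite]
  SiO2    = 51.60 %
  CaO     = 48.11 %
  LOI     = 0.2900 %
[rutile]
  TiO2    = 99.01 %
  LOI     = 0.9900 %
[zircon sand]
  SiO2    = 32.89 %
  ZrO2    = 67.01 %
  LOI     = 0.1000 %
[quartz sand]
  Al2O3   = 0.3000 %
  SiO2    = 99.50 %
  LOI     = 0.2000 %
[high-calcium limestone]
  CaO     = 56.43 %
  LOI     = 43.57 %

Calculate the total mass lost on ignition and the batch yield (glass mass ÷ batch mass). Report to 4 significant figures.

LOI loss = 15.36 g; glass = 112.3 g; yield = 87.97%

Values along the way are displayed, rounded to 4 significant digits, alongside each step; every computation maintains full precision at each step; every reported figure takes a single rounding. The derived quantities, including ignition loss, five oxide percentages, the totals, the yield, glass mass, are rebuilt from the batch weights for 112.3 g of glass in exact precision as given in either problem or answer.
Loss on ignition, line by line:
  wollastonite: 7.478 × 0.002900 = 0.02169 g
  rutile: 22.73 × 0.009900 = 0.2250 g
  zircon sand: 35.31 × 0.001000 = 0.03531 g
  quartz sand: 27.70 × 0.002000 = 0.05540 g
  high-calcium limestone: 34.49 × 0.4357 = 15.03 g
Total LOI = 15.36 g
Glass = batch − LOI = 127.7 − 15.36 = 112.3 g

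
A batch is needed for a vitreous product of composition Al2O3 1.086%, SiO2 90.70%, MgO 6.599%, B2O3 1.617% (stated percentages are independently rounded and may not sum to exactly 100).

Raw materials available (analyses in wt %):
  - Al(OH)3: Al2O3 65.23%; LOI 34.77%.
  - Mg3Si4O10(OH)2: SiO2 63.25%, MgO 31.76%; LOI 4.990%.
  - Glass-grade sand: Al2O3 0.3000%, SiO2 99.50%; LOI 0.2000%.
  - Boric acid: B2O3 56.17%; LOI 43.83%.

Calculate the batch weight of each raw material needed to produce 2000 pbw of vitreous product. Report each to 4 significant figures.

Batch per 2000 pbw vitreous product:
  Al(OH)3: 26.13 pbw
  Mg3Si4O10(OH)2: 415.6 pbw
  Glass-grade sand: 1559 pbw
  Boric acid: 57.58 pbw
Total batch = 2058 pbw; LOI loss = 58.18 pbw; yield = 97.17%

Each numeric step holds full float precision from start to finish. The intermediate values appear (rounded to four significant figures) as written. Every reported value is rounded only once — the derived quantities are rebuilt at full float precision (LOI, four oxide percentages, the totals, net glass mass, the yield) using the weight values at 2000 pbw of glass precisely as stated by problem or answer.
Oxide mass targets, per 2000 pbw vitreous product:
  Al2O3: 1.086% × 2000 = 21.72 pbw
  SiO2: 90.70% × 2000 = 1814 pbw
  MgO: 6.599% × 2000 = 132.0 pbw
  B2O3: 1.617% × 2000 = 32.34 pbw
Balance tally, oxide-wise, working from each reported weight, under the basis named above (oxide sums agree with the targets exact up to rounding of places):
  Al2O3: 26.13·0.6523 + 1559·0.003000 = 21.72 pbw (target 21.72 pbw)
  SiO2: 415.6·0.6325 + 1559·0.9950 = 1814 pbw (target 1814 pbw)
  MgO: 415.6·0.3176 = 132.0 pbw (target 132.0 pbw)
  B2O3: 57.58·0.5617 = 32.34 pbw (target 32.34 pbw)
Mass balance on the glass: batch Σ − ignition loss = 2000 pbw (the Σ of target masses is 2000 pbw; with the basis standing at 2000 pbw — any gap is answer rounding).
Batch total: Σ batch = 2058 pbw; ignition loss, Σ(batch × LOI) = 58.18 pbw; the yield ratio, glass ÷ batch: 97.17%.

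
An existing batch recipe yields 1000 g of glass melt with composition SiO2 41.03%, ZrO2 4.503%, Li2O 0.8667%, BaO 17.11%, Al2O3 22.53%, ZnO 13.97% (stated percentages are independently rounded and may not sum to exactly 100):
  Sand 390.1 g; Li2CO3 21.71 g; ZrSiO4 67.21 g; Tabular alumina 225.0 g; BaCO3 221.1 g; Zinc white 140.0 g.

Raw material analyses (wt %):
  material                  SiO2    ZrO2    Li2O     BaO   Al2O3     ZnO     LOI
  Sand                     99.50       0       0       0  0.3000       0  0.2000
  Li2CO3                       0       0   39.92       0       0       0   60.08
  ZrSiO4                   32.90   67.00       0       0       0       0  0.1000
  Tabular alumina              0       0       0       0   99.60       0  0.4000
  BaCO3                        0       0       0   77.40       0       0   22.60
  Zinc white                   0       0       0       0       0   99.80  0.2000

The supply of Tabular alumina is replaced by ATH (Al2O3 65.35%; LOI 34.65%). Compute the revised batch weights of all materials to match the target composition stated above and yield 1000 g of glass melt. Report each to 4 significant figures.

Every computation carries full float precision end to end. In-progress results are displayed rounded off to 4 significant figures at each printed step — a single rounding finalizes every reported figure — derived quantities, which include glass mass, six oxide percentages, yield, LOI, the totals, are re-derived in full precision, as written in the problem or the answer, from the weighed amounts for 1000 g of glass.
Oxide-by-oxide targets in 1000 g glass melt:
  SiO2: 41.03% × 1000 = 410.3 g
  ZrO2: 4.503% × 1000 = 45.03 g
  Li2O: 0.8667% × 1000 = 8.667 g
  BaO: 17.11% × 1000 = 171.1 g
  Al2O3: 22.53% × 1000 = 225.3 g
  ZnO: 13.97% × 1000 = 139.7 g
Oxide-by-oxide audit per the reported batch figures, on the stated basis (oxide sums agree with the targets exact up to rounding of places):
  SiO2: 390.1·0.9950 + 67.21·0.3290 = 410.3 g (target 410.3 g)
  ZrO2: 67.21·0.6700 = 45.03 g (target 45.03 g)
  Li2O: 21.71·0.3992 = 8.667 g (target 8.667 g)
  BaO: 221.1·0.7740 = 171.1 g (target 171.1 g)
  Al2O3: 390.1·0.003000 + 343.0·0.6535 = 225.3 g (target 225.3 g)
  ZnO: 140.0·0.9980 = 139.7 g (target 139.7 g)
Consistency of the glass mass: net batch after ignition = 1000 g (summing oxide targets gives 1000 g; with the basis standing at 1000 g — a pure rounding effect).
Total batch = Σ batch = 1183 g; LOI loss = Σ batch·LOI = 183.0 g; glass ÷ batch gives a yield of 84.53%.

Revised batch per 1000 g glass melt:
  Sand: 390.1 g
  Li2CO3: 21.71 g
  ZrSiO4: 67.21 g
  ATH: 343.0 g
  BaCO3: 221.1 g
  Zinc white: 140.0 g
Total batch = 1183 g; LOI loss = 183.0 g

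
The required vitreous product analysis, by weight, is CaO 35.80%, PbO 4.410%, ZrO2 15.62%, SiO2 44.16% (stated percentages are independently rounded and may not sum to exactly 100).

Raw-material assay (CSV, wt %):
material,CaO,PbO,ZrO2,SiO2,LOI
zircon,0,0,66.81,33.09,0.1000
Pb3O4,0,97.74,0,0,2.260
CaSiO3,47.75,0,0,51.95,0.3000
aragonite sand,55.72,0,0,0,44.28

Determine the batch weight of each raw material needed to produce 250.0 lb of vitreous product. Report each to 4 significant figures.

Batch per 250.0 lb vitreous product:
  zircon: 58.45 lb
  Pb3O4: 11.28 lb
  CaSiO3: 175.3 lb
  aragonite sand: 10.41 lb
Total batch = 255.4 lb; LOI loss = 5.449 lb; yield = 97.87%

Each numeric step maintains exact precision through the solve. The intermediate values are shown, rounded to four significant digits, alongside each step — each reported number sees exactly one rounding; the derived quantities are computed at full float precision (net glass mass, the totals, LOI, four oxide percentages, the yield) from the batch weights for 250.0 lb of glass, as they appear in question or answer.
Oxide mass targets, per 250.0 lb vitreous product:
  CaO: 35.80% × 250.0 = 89.50 lb
  PbO: 4.410% × 250.0 = 11.02 lb
  ZrO2: 15.62% × 250.0 = 39.05 lb
  SiO2: 44.16% × 250.0 = 110.4 lb
Balance tally, oxide-wise, per the reported batch figures, at the basis given (every target is met by its sum modulo rounding of the values):
  CaO: 175.3·0.4775 + 10.41·0.5572 = 89.51 lb (target 89.50 lb)
  PbO: 11.28·0.9774 = 11.03 lb (target 11.02 lb)
  ZrO2: 58.45·0.6681 = 39.05 lb (target 39.05 lb)
  SiO2: 58.45·0.3309 + 175.3·0.5195 = 110.4 lb (target 110.4 lb)
Auditing the glass mass value: the batch minus its LOI: 250.0 lb (the targets, summed, come to 250.0 lb; stated basis 250.0 lb — gaps are rounding artifacts).
Whole-batch sum: Σ batch = 255.4 lb; Σ batch·LOI gives LOI loss = 5.449 lb; yield: glass divided by total = 97.87%.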